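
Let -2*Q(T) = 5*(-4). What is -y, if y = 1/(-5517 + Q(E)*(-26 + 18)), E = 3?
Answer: 1/5597 ≈ 0.00017867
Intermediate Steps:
Q(T) = 10 (Q(T) = -5*(-4)/2 = -½*(-20) = 10)
y = -1/5597 (y = 1/(-5517 + 10*(-26 + 18)) = 1/(-5517 + 10*(-8)) = 1/(-5517 - 80) = 1/(-5597) = -1/5597 ≈ -0.00017867)
-y = -1*(-1/5597) = 1/5597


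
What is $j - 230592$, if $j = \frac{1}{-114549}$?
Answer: $- \frac{26414083009}{114549} \approx -2.3059 \cdot 10^{5}$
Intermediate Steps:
$j = - \frac{1}{114549} \approx -8.7299 \cdot 10^{-6}$
$j - 230592 = - \frac{1}{114549} - 230592 = - \frac{26414083009}{114549}$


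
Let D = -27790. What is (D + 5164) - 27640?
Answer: -50266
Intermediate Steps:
(D + 5164) - 27640 = (-27790 + 5164) - 27640 = -22626 - 27640 = -50266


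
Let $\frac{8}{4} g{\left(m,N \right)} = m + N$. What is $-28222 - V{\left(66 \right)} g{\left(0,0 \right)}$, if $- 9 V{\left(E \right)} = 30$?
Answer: $-28222$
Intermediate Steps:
$g{\left(m,N \right)} = \frac{N}{2} + \frac{m}{2}$ ($g{\left(m,N \right)} = \frac{m + N}{2} = \frac{N + m}{2} = \frac{N}{2} + \frac{m}{2}$)
$V{\left(E \right)} = - \frac{10}{3}$ ($V{\left(E \right)} = \left(- \frac{1}{9}\right) 30 = - \frac{10}{3}$)
$-28222 - V{\left(66 \right)} g{\left(0,0 \right)} = -28222 - - \frac{10 \left(\frac{1}{2} \cdot 0 + \frac{1}{2} \cdot 0\right)}{3} = -28222 - - \frac{10 \left(0 + 0\right)}{3} = -28222 - \left(- \frac{10}{3}\right) 0 = -28222 - 0 = -28222 + 0 = -28222$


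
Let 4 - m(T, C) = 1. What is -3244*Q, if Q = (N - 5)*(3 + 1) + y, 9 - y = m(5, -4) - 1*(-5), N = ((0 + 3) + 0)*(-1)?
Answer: 100564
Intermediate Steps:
m(T, C) = 3 (m(T, C) = 4 - 1*1 = 4 - 1 = 3)
N = -3 (N = (3 + 0)*(-1) = 3*(-1) = -3)
y = 1 (y = 9 - (3 - 1*(-5)) = 9 - (3 + 5) = 9 - 1*8 = 9 - 8 = 1)
Q = -31 (Q = (-3 - 5)*(3 + 1) + 1 = -8*4 + 1 = -32 + 1 = -31)
-3244*Q = -3244*(-31) = 100564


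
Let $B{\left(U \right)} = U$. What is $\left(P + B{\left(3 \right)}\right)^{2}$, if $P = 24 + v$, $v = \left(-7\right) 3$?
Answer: $36$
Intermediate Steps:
$v = -21$
$P = 3$ ($P = 24 - 21 = 3$)
$\left(P + B{\left(3 \right)}\right)^{2} = \left(3 + 3\right)^{2} = 6^{2} = 36$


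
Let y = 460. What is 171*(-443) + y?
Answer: -75293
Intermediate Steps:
171*(-443) + y = 171*(-443) + 460 = -75753 + 460 = -75293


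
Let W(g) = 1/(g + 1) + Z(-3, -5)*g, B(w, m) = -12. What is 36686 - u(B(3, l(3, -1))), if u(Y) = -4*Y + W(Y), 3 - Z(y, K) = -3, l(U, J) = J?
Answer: 403811/11 ≈ 36710.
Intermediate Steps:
Z(y, K) = 6 (Z(y, K) = 3 - 1*(-3) = 3 + 3 = 6)
W(g) = 1/(1 + g) + 6*g (W(g) = 1/(g + 1) + 6*g = 1/(1 + g) + 6*g)
u(Y) = -4*Y + (1 + 6*Y + 6*Y²)/(1 + Y)
36686 - u(B(3, l(3, -1))) = 36686 - (1 + 2*(-12) + 2*(-12)²)/(1 - 12) = 36686 - (1 - 24 + 2*144)/(-11) = 36686 - (-1)*(1 - 24 + 288)/11 = 36686 - (-1)*265/11 = 36686 - 1*(-265/11) = 36686 + 265/11 = 403811/11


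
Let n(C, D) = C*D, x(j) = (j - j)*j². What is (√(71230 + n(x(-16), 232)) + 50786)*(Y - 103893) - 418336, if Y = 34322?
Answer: -3533651142 - 69571*√71230 ≈ -3.5522e+9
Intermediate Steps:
x(j) = 0 (x(j) = 0*j² = 0)
(√(71230 + n(x(-16), 232)) + 50786)*(Y - 103893) - 418336 = (√(71230 + 0*232) + 50786)*(34322 - 103893) - 418336 = (√(71230 + 0) + 50786)*(-69571) - 418336 = (√71230 + 50786)*(-69571) - 418336 = (50786 + √71230)*(-69571) - 418336 = (-3533232806 - 69571*√71230) - 418336 = -3533651142 - 69571*√71230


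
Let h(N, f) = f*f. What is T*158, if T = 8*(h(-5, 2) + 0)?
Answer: 5056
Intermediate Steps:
h(N, f) = f²
T = 32 (T = 8*(2² + 0) = 8*(4 + 0) = 8*4 = 32)
T*158 = 32*158 = 5056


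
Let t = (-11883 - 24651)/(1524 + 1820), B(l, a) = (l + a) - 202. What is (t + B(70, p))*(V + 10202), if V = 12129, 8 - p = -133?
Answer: -71883489/1672 ≈ -42993.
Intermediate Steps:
p = 141 (p = 8 - 1*(-133) = 8 + 133 = 141)
B(l, a) = -202 + a + l (B(l, a) = (a + l) - 202 = -202 + a + l)
t = -18267/1672 (t = -36534/3344 = -36534*1/3344 = -18267/1672 ≈ -10.925)
(t + B(70, p))*(V + 10202) = (-18267/1672 + (-202 + 141 + 70))*(12129 + 10202) = (-18267/1672 + 9)*22331 = -3219/1672*22331 = -71883489/1672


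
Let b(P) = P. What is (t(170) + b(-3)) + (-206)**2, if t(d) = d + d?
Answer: 42773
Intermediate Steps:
t(d) = 2*d
(t(170) + b(-3)) + (-206)**2 = (2*170 - 3) + (-206)**2 = (340 - 3) + 42436 = 337 + 42436 = 42773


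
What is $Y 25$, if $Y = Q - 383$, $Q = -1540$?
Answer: $-48075$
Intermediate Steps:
$Y = -1923$ ($Y = -1540 - 383 = -1923$)
$Y 25 = \left(-1923\right) 25 = -48075$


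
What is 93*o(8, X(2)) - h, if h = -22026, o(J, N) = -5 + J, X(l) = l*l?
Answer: 22305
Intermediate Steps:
X(l) = l²
93*o(8, X(2)) - h = 93*(-5 + 8) - 1*(-22026) = 93*3 + 22026 = 279 + 22026 = 22305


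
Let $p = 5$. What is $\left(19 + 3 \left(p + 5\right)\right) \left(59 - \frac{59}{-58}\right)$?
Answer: $\frac{170569}{58} \approx 2940.8$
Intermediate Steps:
$\left(19 + 3 \left(p + 5\right)\right) \left(59 - \frac{59}{-58}\right) = \left(19 + 3 \left(5 + 5\right)\right) \left(59 - \frac{59}{-58}\right) = \left(19 + 3 \cdot 10\right) \left(59 - - \frac{59}{58}\right) = \left(19 + 30\right) \left(59 + \frac{59}{58}\right) = 49 \cdot \frac{3481}{58} = \frac{170569}{58}$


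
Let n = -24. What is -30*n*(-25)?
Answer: -18000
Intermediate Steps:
-30*n*(-25) = -30*(-24)*(-25) = 720*(-25) = -18000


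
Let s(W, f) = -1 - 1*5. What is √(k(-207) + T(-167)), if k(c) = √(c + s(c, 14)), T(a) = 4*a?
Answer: √(-668 + I*√213) ≈ 0.2823 + 25.847*I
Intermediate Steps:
s(W, f) = -6 (s(W, f) = -1 - 5 = -6)
k(c) = √(-6 + c) (k(c) = √(c - 6) = √(-6 + c))
√(k(-207) + T(-167)) = √(√(-6 - 207) + 4*(-167)) = √(√(-213) - 668) = √(I*√213 - 668) = √(-668 + I*√213)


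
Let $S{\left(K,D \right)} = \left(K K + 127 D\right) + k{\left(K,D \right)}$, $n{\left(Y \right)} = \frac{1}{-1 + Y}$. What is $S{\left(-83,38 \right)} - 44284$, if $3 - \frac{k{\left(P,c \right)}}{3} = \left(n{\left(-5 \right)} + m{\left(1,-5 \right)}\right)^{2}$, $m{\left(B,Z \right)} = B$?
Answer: $- \frac{390745}{12} \approx -32562.0$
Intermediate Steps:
$k{\left(P,c \right)} = \frac{83}{12}$ ($k{\left(P,c \right)} = 9 - 3 \left(\frac{1}{-1 - 5} + 1\right)^{2} = 9 - 3 \left(\frac{1}{-6} + 1\right)^{2} = 9 - 3 \left(- \frac{1}{6} + 1\right)^{2} = 9 - 3 \left(\frac{5}{6}\right)^{2} = 9 - \frac{25}{12} = \frac{83}{12}$)
$S{\left(K,D \right)} = \frac{83}{12} + K^{2} + 127 D$ ($S{\left(K,D \right)} = \left(K K + 127 D\right) + \frac{83}{12} = \left(K^{2} + 127 D\right) + \frac{83}{12} = \frac{83}{12} + K^{2} + 127 D$)
$S{\left(-83,38 \right)} - 44284 = \left(\frac{83}{12} + \left(-83\right)^{2} + 127 \cdot 38\right) - 44284 = \left(\frac{83}{12} + 6889 + 4826\right) - 44284 = \frac{140663}{12} - 44284 = - \frac{390745}{12}$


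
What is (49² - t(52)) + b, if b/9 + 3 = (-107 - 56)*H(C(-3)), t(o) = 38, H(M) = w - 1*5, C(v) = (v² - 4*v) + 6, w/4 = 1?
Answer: 3803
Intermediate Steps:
w = 4 (w = 4*1 = 4)
C(v) = 6 + v² - 4*v
H(M) = -1 (H(M) = 4 - 1*5 = 4 - 5 = -1)
b = 1440 (b = -27 + 9*((-107 - 56)*(-1)) = -27 + 9*(-163*(-1)) = -27 + 9*163 = -27 + 1467 = 1440)
(49² - t(52)) + b = (49² - 1*38) + 1440 = (2401 - 38) + 1440 = 2363 + 1440 = 3803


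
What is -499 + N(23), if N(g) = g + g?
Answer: -453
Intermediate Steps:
N(g) = 2*g
-499 + N(23) = -499 + 2*23 = -499 + 46 = -453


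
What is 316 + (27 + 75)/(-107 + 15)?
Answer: 14485/46 ≈ 314.89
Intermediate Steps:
316 + (27 + 75)/(-107 + 15) = 316 + 102/(-92) = 316 + 102*(-1/92) = 316 - 51/46 = 14485/46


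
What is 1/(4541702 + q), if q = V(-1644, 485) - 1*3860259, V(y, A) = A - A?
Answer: 1/681443 ≈ 1.4675e-6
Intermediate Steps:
V(y, A) = 0
q = -3860259 (q = 0 - 1*3860259 = 0 - 3860259 = -3860259)
1/(4541702 + q) = 1/(4541702 - 3860259) = 1/681443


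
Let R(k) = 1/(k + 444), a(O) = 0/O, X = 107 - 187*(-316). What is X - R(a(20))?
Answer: 26284355/444 ≈ 59199.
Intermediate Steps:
X = 59199 (X = 107 + 59092 = 59199)
a(O) = 0
R(k) = 1/(444 + k)
X - R(a(20)) = 59199 - 1/(444 + 0) = 59199 - 1/444 = 26284355/444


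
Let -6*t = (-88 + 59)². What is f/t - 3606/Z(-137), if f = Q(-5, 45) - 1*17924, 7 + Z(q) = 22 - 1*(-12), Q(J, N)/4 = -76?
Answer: -26570/7569 ≈ -3.5104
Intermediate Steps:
Q(J, N) = -304 (Q(J, N) = 4*(-76) = -304)
Z(q) = 27 (Z(q) = -7 + (22 - 1*(-12)) = -7 + (22 + 12) = -7 + 34 = 27)
t = -841/6 (t = -(-88 + 59)²/6 = -⅙*(-29)² = -⅙*841 = -841/6 ≈ -140.17)
f = -18228 (f = -304 - 1*17924 = -304 - 17924 = -18228)
f/t - 3606/Z(-137) = -18228/(-841/6) - 3606/27 = -18228*(-6/841) - 3606*1/27 = 109368/841 - 1202/9 = -26570/7569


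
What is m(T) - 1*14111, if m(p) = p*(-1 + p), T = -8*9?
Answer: -8855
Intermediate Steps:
T = -72
m(T) - 1*14111 = -72*(-1 - 72) - 1*14111 = -72*(-73) - 14111 = 5256 - 14111 = -8855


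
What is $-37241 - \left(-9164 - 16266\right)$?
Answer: $-11811$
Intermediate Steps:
$-37241 - \left(-9164 - 16266\right) = -37241 - -25430 = -37241 + 25430 = -11811$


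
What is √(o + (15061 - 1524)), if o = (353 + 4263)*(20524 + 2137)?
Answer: √104616713 ≈ 10228.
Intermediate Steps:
o = 104603176 (o = 4616*22661 = 104603176)
√(o + (15061 - 1524)) = √(104603176 + (15061 - 1524)) = √(104603176 + 13537) = √104616713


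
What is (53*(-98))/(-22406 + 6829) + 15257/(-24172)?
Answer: -112108921/376527244 ≈ -0.29774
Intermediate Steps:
(53*(-98))/(-22406 + 6829) + 15257/(-24172) = -5194/(-15577) + 15257*(-1/24172) = -5194*(-1/15577) - 15257/24172 = 5194/15577 - 15257/24172 = -112108921/376527244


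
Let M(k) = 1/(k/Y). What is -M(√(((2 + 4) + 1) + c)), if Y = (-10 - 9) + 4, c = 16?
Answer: 15*√23/23 ≈ 3.1277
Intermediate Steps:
Y = -15 (Y = -19 + 4 = -15)
M(k) = -15/k (M(k) = 1/(k/(-15)) = 1/(k*(-1/15)) = 1/(-k/15) = -15/k)
-M(√(((2 + 4) + 1) + c)) = -(-15)/(√(((2 + 4) + 1) + 16)) = -(-15)/(√((6 + 1) + 16)) = -(-15)/(√(7 + 16)) = -(-15)/(√23) = -(-15)*√23/23 = 15*√23/23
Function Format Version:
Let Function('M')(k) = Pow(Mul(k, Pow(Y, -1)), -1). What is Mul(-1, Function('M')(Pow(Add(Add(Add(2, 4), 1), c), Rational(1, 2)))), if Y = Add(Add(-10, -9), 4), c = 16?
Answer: Mul(Rational(15, 23), Pow(23, Rational(1, 2))) ≈ 3.1277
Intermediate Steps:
Y = -15 (Y = Add(-19, 4) = -15)
Function('M')(k) = Mul(-15, Pow(k, -1)) (Function('M')(k) = Pow(Mul(k, Pow(-15, -1)), -1) = Pow(Mul(k, Rational(-1, 15)), -1) = Pow(Mul(Rational(-1, 15), k), -1) = Mul(-15, Pow(k, -1)))
Mul(-1, Function('M')(Pow(Add(Add(Add(2, 4), 1), c), Rational(1, 2)))) = Mul(-1, Mul(-15, Pow(Pow(Add(Add(Add(2, 4), 1), 16), Rational(1, 2)), -1))) = Mul(-1, Mul(-15, Pow(Pow(Add(Add(6, 1), 16), Rational(1, 2)), -1))) = Mul(-1, Mul(-15, Pow(Pow(Add(7, 16), Rational(1, 2)), -1))) = Mul(-1, Mul(-15, Pow(Pow(23, Rational(1, 2)), -1))) = Mul(-1, Mul(-15, Mul(Rational(1, 23), Pow(23, Rational(1, 2))))) = Mul(-1, Mul(Rational(-15, 23), Pow(23, Rational(1, 2)))) = Mul(Rational(15, 23), Pow(23, Rational(1, 2)))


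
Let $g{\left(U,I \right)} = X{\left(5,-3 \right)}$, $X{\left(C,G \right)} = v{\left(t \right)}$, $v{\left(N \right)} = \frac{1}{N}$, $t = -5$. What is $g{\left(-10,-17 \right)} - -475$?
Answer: $\frac{2374}{5} \approx 474.8$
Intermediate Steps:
$X{\left(C,G \right)} = - \frac{1}{5}$ ($X{\left(C,G \right)} = \frac{1}{-5} = - \frac{1}{5}$)
$g{\left(U,I \right)} = - \frac{1}{5}$
$g{\left(-10,-17 \right)} - -475 = - \frac{1}{5} - -475 = - \frac{1}{5} + 475 = \frac{2374}{5}$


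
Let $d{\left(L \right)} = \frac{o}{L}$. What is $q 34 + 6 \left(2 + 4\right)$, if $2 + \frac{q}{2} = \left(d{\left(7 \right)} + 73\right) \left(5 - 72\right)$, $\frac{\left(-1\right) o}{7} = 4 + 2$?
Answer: $-305352$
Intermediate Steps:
$o = -42$ ($o = - 7 \left(4 + 2\right) = \left(-7\right) 6 = -42$)
$d{\left(L \right)} = - \frac{42}{L}$
$q = -8982$ ($q = -4 + 2 \left(- \frac{42}{7} + 73\right) \left(5 - 72\right) = -4 + 2 \left(\left(-42\right) \frac{1}{7} + 73\right) \left(-67\right) = -4 + 2 \left(-6 + 73\right) \left(-67\right) = -4 + 2 \cdot 67 \left(-67\right) = -4 + 2 \left(-4489\right) = -4 - 8978 = -8982$)
$q 34 + 6 \left(2 + 4\right) = \left(-8982\right) 34 + 6 \left(2 + 4\right) = -305388 + 6 \cdot 6 = -305388 + 36 = -305352$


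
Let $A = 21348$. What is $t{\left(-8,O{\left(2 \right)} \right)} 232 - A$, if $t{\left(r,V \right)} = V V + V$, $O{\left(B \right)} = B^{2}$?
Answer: $-16708$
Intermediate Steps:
$t{\left(r,V \right)} = V + V^{2}$ ($t{\left(r,V \right)} = V^{2} + V = V + V^{2}$)
$t{\left(-8,O{\left(2 \right)} \right)} 232 - A = 2^{2} \left(1 + 2^{2}\right) 232 - 21348 = 4 \left(1 + 4\right) 232 - 21348 = 4 \cdot 5 \cdot 232 - 21348 = 20 \cdot 232 - 21348 = 4640 - 21348 = -16708$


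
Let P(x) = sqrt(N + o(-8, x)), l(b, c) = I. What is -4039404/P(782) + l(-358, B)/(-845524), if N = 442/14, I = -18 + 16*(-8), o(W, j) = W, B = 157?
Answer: 73/422762 - 1346468*sqrt(1155)/55 ≈ -8.3200e+5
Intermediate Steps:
I = -146 (I = -18 - 128 = -146)
N = 221/7 (N = 442*(1/14) = 221/7 ≈ 31.571)
l(b, c) = -146
P(x) = sqrt(1155)/7 (P(x) = sqrt(221/7 - 8) = sqrt(165/7) = sqrt(1155)/7)
-4039404/P(782) + l(-358, B)/(-845524) = -4039404*sqrt(1155)/165 - 146/(-845524) = -1346468*sqrt(1155)/55 - 146*(-1/845524) = -1346468*sqrt(1155)/55 + 73/422762 = 73/422762 - 1346468*sqrt(1155)/55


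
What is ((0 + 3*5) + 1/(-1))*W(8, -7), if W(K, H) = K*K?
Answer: 896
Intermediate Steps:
W(K, H) = K**2
((0 + 3*5) + 1/(-1))*W(8, -7) = ((0 + 3*5) + 1/(-1))*8**2 = ((0 + 15) - 1)*64 = (15 - 1)*64 = 14*64 = 896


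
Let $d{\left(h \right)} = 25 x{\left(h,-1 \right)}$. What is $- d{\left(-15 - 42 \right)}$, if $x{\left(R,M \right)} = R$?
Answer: $1425$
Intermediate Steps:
$d{\left(h \right)} = 25 h$
$- d{\left(-15 - 42 \right)} = - 25 \left(-15 - 42\right) = - 25 \left(-57\right) = \left(-1\right) \left(-1425\right) = 1425$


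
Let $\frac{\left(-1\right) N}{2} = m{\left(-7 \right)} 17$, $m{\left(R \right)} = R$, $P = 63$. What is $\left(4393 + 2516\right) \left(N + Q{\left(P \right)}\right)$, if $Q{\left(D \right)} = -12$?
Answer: $1561434$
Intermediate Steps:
$N = 238$ ($N = - 2 \left(\left(-7\right) 17\right) = \left(-2\right) \left(-119\right) = 238$)
$\left(4393 + 2516\right) \left(N + Q{\left(P \right)}\right) = \left(4393 + 2516\right) \left(238 - 12\right) = 6909 \cdot 226 = 1561434$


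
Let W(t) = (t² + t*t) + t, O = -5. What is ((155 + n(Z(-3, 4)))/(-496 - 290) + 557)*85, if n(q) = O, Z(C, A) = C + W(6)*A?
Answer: 6200070/131 ≈ 47329.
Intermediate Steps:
W(t) = t + 2*t² (W(t) = (t² + t²) + t = 2*t² + t = t + 2*t²)
Z(C, A) = C + 78*A (Z(C, A) = C + (6*(1 + 2*6))*A = C + (6*(1 + 12))*A = C + (6*13)*A = C + 78*A)
n(q) = -5
((155 + n(Z(-3, 4)))/(-496 - 290) + 557)*85 = ((155 - 5)/(-496 - 290) + 557)*85 = (150/(-786) + 557)*85 = (150*(-1/786) + 557)*85 = (-25/131 + 557)*85 = (72942/131)*85 = 6200070/131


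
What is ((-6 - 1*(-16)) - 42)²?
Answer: 1024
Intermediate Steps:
((-6 - 1*(-16)) - 42)² = ((-6 + 16) - 42)² = (10 - 42)² = (-32)² = 1024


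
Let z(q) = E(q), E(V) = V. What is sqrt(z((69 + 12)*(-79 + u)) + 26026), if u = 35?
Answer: sqrt(22462) ≈ 149.87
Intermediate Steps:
z(q) = q
sqrt(z((69 + 12)*(-79 + u)) + 26026) = sqrt((69 + 12)*(-79 + 35) + 26026) = sqrt(81*(-44) + 26026) = sqrt(-3564 + 26026) = sqrt(22462)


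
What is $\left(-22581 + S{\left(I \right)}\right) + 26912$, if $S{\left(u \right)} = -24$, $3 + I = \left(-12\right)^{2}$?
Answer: $4307$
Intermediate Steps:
$I = 141$ ($I = -3 + \left(-12\right)^{2} = -3 + 144 = 141$)
$\left(-22581 + S{\left(I \right)}\right) + 26912 = \left(-22581 - 24\right) + 26912 = -22605 + 26912 = 4307$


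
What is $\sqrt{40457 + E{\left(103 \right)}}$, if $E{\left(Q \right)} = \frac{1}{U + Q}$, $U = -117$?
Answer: $\frac{3 \sqrt{881062}}{14} \approx 201.14$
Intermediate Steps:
$E{\left(Q \right)} = \frac{1}{-117 + Q}$
$\sqrt{40457 + E{\left(103 \right)}} = \sqrt{40457 + \frac{1}{-117 + 103}} = \sqrt{40457 + \frac{1}{-14}} = \sqrt{40457 - \frac{1}{14}} = \sqrt{\frac{566397}{14}} = \frac{3 \sqrt{881062}}{14}$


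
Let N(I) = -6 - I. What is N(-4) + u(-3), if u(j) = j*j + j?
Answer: 4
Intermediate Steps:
u(j) = j + j**2 (u(j) = j**2 + j = j + j**2)
N(-4) + u(-3) = (-6 - 1*(-4)) - 3*(1 - 3) = (-6 + 4) - 3*(-2) = -2 + 6 = 4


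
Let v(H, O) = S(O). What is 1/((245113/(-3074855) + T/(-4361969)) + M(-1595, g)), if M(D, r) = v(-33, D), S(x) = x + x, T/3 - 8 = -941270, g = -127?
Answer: -183731810815/586000181195829 ≈ -0.00031354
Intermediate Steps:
T = -2823786 (T = 24 + 3*(-941270) = 24 - 2823810 = -2823786)
S(x) = 2*x
v(H, O) = 2*O
M(D, r) = 2*D
1/((245113/(-3074855) + T/(-4361969)) + M(-1595, g)) = 1/((245113/(-3074855) - 2823786/(-4361969)) + 2*(-1595)) = 1/((245113*(-1/3074855) - 2823786*(-1/4361969)) - 3190) = 1/((-245113/3074855 + 38682/59753) - 3190) = 1/(104295304021/183731810815 - 3190) = 1/(-586000181195829/183731810815) = -183731810815/586000181195829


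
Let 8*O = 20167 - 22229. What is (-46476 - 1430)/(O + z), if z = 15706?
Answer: -191624/61793 ≈ -3.1011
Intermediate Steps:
O = -1031/4 (O = (20167 - 22229)/8 = (1/8)*(-2062) = -1031/4 ≈ -257.75)
(-46476 - 1430)/(O + z) = (-46476 - 1430)/(-1031/4 + 15706) = -47906/61793/4 = -47906*4/61793 = -191624/61793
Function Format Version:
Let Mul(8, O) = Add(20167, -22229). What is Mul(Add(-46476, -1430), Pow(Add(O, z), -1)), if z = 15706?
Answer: Rational(-191624, 61793) ≈ -3.1011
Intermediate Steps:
O = Rational(-1031, 4) (O = Mul(Rational(1, 8), Add(20167, -22229)) = Mul(Rational(1, 8), -2062) = Rational(-1031, 4) ≈ -257.75)
Mul(Add(-46476, -1430), Pow(Add(O, z), -1)) = Mul(Add(-46476, -1430), Pow(Add(Rational(-1031, 4), 15706), -1)) = Mul(-47906, Pow(Rational(61793, 4), -1)) = Mul(-47906, Rational(4, 61793)) = Rational(-191624, 61793)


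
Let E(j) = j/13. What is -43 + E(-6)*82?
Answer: -1051/13 ≈ -80.846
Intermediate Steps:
E(j) = j/13 (E(j) = j*(1/13) = j/13)
-43 + E(-6)*82 = -43 + ((1/13)*(-6))*82 = -43 - 6/13*82 = -43 - 492/13 = -1051/13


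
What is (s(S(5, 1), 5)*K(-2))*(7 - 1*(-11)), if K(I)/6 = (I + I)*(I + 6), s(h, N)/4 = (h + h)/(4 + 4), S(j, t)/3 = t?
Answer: -5184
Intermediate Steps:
S(j, t) = 3*t
s(h, N) = h (s(h, N) = 4*((h + h)/(4 + 4)) = 4*((2*h)/8) = 4*((2*h)*(1/8)) = 4*(h/4) = h)
K(I) = 12*I*(6 + I) (K(I) = 6*((I + I)*(I + 6)) = 6*((2*I)*(6 + I)) = 6*(2*I*(6 + I)) = 12*I*(6 + I))
(s(S(5, 1), 5)*K(-2))*(7 - 1*(-11)) = ((3*1)*(12*(-2)*(6 - 2)))*(7 - 1*(-11)) = (3*(12*(-2)*4))*(7 + 11) = (3*(-96))*18 = -288*18 = -5184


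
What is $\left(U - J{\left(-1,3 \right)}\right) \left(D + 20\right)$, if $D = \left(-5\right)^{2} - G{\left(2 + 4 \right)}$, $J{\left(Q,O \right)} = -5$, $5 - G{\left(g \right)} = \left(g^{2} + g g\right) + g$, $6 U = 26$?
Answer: $\frac{3304}{3} \approx 1101.3$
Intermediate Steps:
$U = \frac{13}{3}$ ($U = \frac{1}{6} \cdot 26 = \frac{13}{3} \approx 4.3333$)
$G{\left(g \right)} = 5 - g - 2 g^{2}$ ($G{\left(g \right)} = 5 - \left(\left(g^{2} + g g\right) + g\right) = 5 - \left(\left(g^{2} + g^{2}\right) + g\right) = 5 - \left(2 g^{2} + g\right) = 5 - \left(g + 2 g^{2}\right) = 5 - g - 2 g^{2}$)
$D = 98$ ($D = \left(-5\right)^{2} - \left(5 - \left(2 + 4\right) - 2 \left(2 + 4\right)^{2}\right) = 25 - \left(5 - 6 - 2 \cdot 6^{2}\right) = 25 - \left(5 - 6 - 72\right) = 25 - -73 = 25 + 73 = 98$)
$\left(U - J{\left(-1,3 \right)}\right) \left(D + 20\right) = \left(\frac{13}{3} - -5\right) \left(98 + 20\right) = \left(\frac{13}{3} + 5\right) 118 = \frac{28}{3} \cdot 118 = \frac{3304}{3}$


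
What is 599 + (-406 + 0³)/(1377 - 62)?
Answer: 787279/1315 ≈ 598.69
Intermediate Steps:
599 + (-406 + 0³)/(1377 - 62) = 599 + (-406 + 0)/1315 = 599 - 406*1/1315 = 599 - 406/1315 = 787279/1315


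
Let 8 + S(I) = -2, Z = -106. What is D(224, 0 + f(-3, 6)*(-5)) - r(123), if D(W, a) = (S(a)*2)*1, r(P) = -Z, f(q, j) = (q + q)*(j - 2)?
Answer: -126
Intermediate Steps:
S(I) = -10 (S(I) = -8 - 2 = -10)
f(q, j) = 2*q*(-2 + j) (f(q, j) = (2*q)*(-2 + j) = 2*q*(-2 + j))
r(P) = 106 (r(P) = -1*(-106) = 106)
D(W, a) = -20 (D(W, a) = -10*2*1 = -20*1 = -20)
D(224, 0 + f(-3, 6)*(-5)) - r(123) = -20 - 1*106 = -20 - 106 = -126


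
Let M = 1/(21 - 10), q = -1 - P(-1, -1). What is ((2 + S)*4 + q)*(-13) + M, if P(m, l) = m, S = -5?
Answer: 1717/11 ≈ 156.09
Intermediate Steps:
q = 0 (q = -1 - 1*(-1) = -1 + 1 = 0)
M = 1/11 ≈ 0.090909
((2 + S)*4 + q)*(-13) + M = ((2 - 5)*4 + 0)*(-13) + 1/11 = (-3*4 + 0)*(-13) + 1/11 = (-12 + 0)*(-13) + 1/11 = -12*(-13) + 1/11 = 156 + 1/11 = 1717/11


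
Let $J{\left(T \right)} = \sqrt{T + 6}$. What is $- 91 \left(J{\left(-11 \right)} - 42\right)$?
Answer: $3822 - 91 i \sqrt{5} \approx 3822.0 - 203.48 i$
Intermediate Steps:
$J{\left(T \right)} = \sqrt{6 + T}$
$- 91 \left(J{\left(-11 \right)} - 42\right) = - 91 \left(\sqrt{6 - 11} - 42\right) = - 91 \left(\sqrt{-5} - 42\right) = - 91 \left(i \sqrt{5} - 42\right) = - 91 \left(-42 + i \sqrt{5}\right) = 3822 - 91 i \sqrt{5}$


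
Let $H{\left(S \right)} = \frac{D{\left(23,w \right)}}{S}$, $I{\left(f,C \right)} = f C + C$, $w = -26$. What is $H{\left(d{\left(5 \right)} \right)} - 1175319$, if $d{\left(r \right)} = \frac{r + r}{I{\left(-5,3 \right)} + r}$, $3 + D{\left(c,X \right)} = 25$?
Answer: $- \frac{5876672}{5} \approx -1.1753 \cdot 10^{6}$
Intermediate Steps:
$I{\left(f,C \right)} = C + C f$ ($I{\left(f,C \right)} = C f + C = C + C f$)
$D{\left(c,X \right)} = 22$ ($D{\left(c,X \right)} = -3 + 25 = 22$)
$d{\left(r \right)} = \frac{2 r}{-12 + r}$ ($d{\left(r \right)} = \frac{r + r}{3 \left(1 - 5\right) + r} = \frac{2 r}{3 \left(-4\right) + r} = \frac{2 r}{-12 + r}$)
$H{\left(S \right)} = \frac{22}{S}$
$H{\left(d{\left(5 \right)} \right)} - 1175319 = \frac{22}{2 \cdot 5 \frac{1}{-12 + 5}} - 1175319 = \frac{22}{2 \cdot 5 \frac{1}{-7}} - 1175319 = \frac{22}{2 \cdot 5 \left(- \frac{1}{7}\right)} - 1175319 = \frac{22}{- \frac{10}{7}} - 1175319 = 22 \left(- \frac{7}{10}\right) - 1175319 = - \frac{77}{5} - 1175319 = - \frac{5876672}{5}$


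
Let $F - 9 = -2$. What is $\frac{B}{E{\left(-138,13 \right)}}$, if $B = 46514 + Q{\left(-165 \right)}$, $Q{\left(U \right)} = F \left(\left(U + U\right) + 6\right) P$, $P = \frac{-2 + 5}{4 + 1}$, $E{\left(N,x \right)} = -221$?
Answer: $- \frac{225766}{1105} \approx -204.31$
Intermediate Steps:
$F = 7$ ($F = 9 - 2 = 7$)
$P = \frac{3}{5} \approx 0.6$
$Q{\left(U \right)} = \frac{126}{5} + \frac{42 U}{5}$ ($Q{\left(U \right)} = 7 \left(\left(U + U\right) + 6\right) \frac{3}{5} = 7 \left(2 U + 6\right) \frac{3}{5} = 7 \left(6 + 2 U\right) \frac{3}{5} = \left(42 + 14 U\right) \frac{3}{5} = \frac{126}{5} + \frac{42 U}{5}$)
$B = \frac{225766}{5}$ ($B = 46514 + \left(\frac{126}{5} + \frac{42}{5} \left(-165\right)\right) = 46514 + \left(\frac{126}{5} - 1386\right) = 46514 - \frac{6804}{5} = \frac{225766}{5} \approx 45153.0$)
$\frac{B}{E{\left(-138,13 \right)}} = \frac{225766}{5 \left(-221\right)} = \frac{225766}{5} \left(- \frac{1}{221}\right) = - \frac{225766}{1105}$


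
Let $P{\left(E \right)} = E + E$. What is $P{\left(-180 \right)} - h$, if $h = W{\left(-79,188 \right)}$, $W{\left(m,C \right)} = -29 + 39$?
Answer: $-370$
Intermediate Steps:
$P{\left(E \right)} = 2 E$
$W{\left(m,C \right)} = 10$
$h = 10$
$P{\left(-180 \right)} - h = 2 \left(-180\right) - 10 = -360 - 10 = -370$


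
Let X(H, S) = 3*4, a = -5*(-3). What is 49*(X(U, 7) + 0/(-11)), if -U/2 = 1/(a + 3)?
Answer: 588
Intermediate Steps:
a = 15
U = -1/9 (U = -2/(15 + 3) = -2/18 = -2*1/18 = -1/9 ≈ -0.11111)
X(H, S) = 12
49*(X(U, 7) + 0/(-11)) = 49*(12 + 0/(-11)) = 49*(12 + 0*(-1/11)) = 49*(12 + 0) = 49*12 = 588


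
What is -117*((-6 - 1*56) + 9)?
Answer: 6201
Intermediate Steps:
-117*((-6 - 1*56) + 9) = -117*((-6 - 56) + 9) = -117*(-62 + 9) = -117*(-53) = 6201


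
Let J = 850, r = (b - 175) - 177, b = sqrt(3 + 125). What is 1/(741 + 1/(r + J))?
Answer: 183676614/136104739993 + 8*sqrt(2)/136104739993 ≈ 0.0013495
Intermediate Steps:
b = 8*sqrt(2) (b = sqrt(128) = 8*sqrt(2) ≈ 11.314)
r = -352 + 8*sqrt(2) (r = (8*sqrt(2) - 175) - 177 = (-175 + 8*sqrt(2)) - 177 = -352 + 8*sqrt(2) ≈ -340.69)
1/(741 + 1/(r + J)) = 1/(741 + 1/((-352 + 8*sqrt(2)) + 850)) = 1/(741 + 1/(498 + 8*sqrt(2)))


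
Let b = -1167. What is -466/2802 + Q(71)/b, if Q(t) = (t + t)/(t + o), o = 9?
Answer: -3658637/21799560 ≈ -0.16783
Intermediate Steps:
Q(t) = 2*t/(9 + t) (Q(t) = (t + t)/(t + 9) = (2*t)/(9 + t) = 2*t/(9 + t))
-466/2802 + Q(71)/b = -466/2802 + (2*71/(9 + 71))/(-1167) = -466*1/2802 + (2*71/80)*(-1/1167) = -233/1401 + (2*71*(1/80))*(-1/1167) = -233/1401 + (71/40)*(-1/1167) = -233/1401 - 71/46680 = -3658637/21799560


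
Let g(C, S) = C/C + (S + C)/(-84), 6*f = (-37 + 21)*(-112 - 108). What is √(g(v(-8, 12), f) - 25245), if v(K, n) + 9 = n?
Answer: I*√44542799/42 ≈ 158.91*I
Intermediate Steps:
v(K, n) = -9 + n
f = 1760/3 (f = ((-37 + 21)*(-112 - 108))/6 = (-16*(-220))/6 = (⅙)*3520 = 1760/3 ≈ 586.67)
g(C, S) = 1 - C/84 - S/84 (g(C, S) = 1 + (C + S)*(-1/84) = 1 + (-C/84 - S/84) = 1 - C/84 - S/84)
√(g(v(-8, 12), f) - 25245) = √((1 - (-9 + 12)/84 - 1/84*1760/3) - 25245) = √((1 - 1/84*3 - 440/63) - 25245) = √((1 - 1/28 - 440/63) - 25245) = √(-1517/252 - 25245) = √(-6363257/252) = I*√44542799/42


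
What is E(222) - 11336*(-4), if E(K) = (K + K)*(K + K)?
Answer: 242480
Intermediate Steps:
E(K) = 4*K**2 (E(K) = (2*K)*(2*K) = 4*K**2)
E(222) - 11336*(-4) = 4*222**2 - 11336*(-4) = 4*49284 - 1*(-45344) = 197136 + 45344 = 242480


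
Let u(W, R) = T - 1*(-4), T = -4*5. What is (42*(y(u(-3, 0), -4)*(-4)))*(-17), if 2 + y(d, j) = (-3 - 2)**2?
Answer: 65688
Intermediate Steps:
T = -20
u(W, R) = -16 (u(W, R) = -20 - 1*(-4) = -20 + 4 = -16)
y(d, j) = 23 (y(d, j) = -2 + (-3 - 2)**2 = -2 + (-5)**2 = -2 + 25 = 23)
(42*(y(u(-3, 0), -4)*(-4)))*(-17) = (42*(23*(-4)))*(-17) = (42*(-92))*(-17) = -3864*(-17) = 65688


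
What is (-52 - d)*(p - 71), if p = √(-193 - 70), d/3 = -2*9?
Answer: -142 + 2*I*√263 ≈ -142.0 + 32.435*I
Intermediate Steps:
d = -54 (d = 3*(-2*9) = 3*(-18) = -54)
p = I*√263 (p = √(-263) = I*√263 ≈ 16.217*I)
(-52 - d)*(p - 71) = (-52 - 1*(-54))*(I*√263 - 71) = (-52 + 54)*(-71 + I*√263) = 2*(-71 + I*√263) = -142 + 2*I*√263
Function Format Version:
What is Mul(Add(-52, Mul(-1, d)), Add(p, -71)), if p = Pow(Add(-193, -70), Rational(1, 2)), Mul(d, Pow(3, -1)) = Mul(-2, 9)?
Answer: Add(-142, Mul(2, I, Pow(263, Rational(1, 2)))) ≈ Add(-142.00, Mul(32.435, I))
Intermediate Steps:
d = -54 (d = Mul(3, Mul(-2, 9)) = Mul(3, -18) = -54)
p = Mul(I, Pow(263, Rational(1, 2))) (p = Pow(-263, Rational(1, 2)) = Mul(I, Pow(263, Rational(1, 2))) ≈ Mul(16.217, I))
Mul(Add(-52, Mul(-1, d)), Add(p, -71)) = Mul(Add(-52, Mul(-1, -54)), Add(Mul(I, Pow(263, Rational(1, 2))), -71)) = Mul(Add(-52, 54), Add(-71, Mul(I, Pow(263, Rational(1, 2))))) = Mul(2, Add(-71, Mul(I, Pow(263, Rational(1, 2))))) = Add(-142, Mul(2, I, Pow(263, Rational(1, 2))))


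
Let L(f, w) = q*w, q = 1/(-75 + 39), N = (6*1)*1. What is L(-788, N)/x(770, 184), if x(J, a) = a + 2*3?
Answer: -1/1140 ≈ -0.00087719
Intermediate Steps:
N = 6 (N = 6*1 = 6)
q = -1/36 (q = 1/(-36) = -1/36 ≈ -0.027778)
x(J, a) = 6 + a (x(J, a) = a + 6 = 6 + a)
L(f, w) = -w/36
L(-788, N)/x(770, 184) = (-1/36*6)/(6 + 184) = -⅙/190 = -⅙*1/190 = -1/1140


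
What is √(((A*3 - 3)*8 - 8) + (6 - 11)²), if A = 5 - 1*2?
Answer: √65 ≈ 8.0623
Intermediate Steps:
A = 3 (A = 5 - 2 = 3)
√(((A*3 - 3)*8 - 8) + (6 - 11)²) = √(((3*3 - 3)*8 - 8) + (6 - 11)²) = √(((9 - 3)*8 - 8) + (-5)²) = √((6*8 - 8) + 25) = √((48 - 8) + 25) = √(40 + 25) = √65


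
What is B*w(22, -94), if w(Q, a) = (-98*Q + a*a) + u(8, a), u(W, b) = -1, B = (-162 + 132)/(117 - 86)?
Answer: -200370/31 ≈ -6463.5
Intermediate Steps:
B = -30/31 ≈ -0.96774
w(Q, a) = -1 + a**2 - 98*Q (w(Q, a) = (-98*Q + a*a) - 1 = (-98*Q + a**2) - 1 = (a**2 - 98*Q) - 1 = -1 + a**2 - 98*Q)
B*w(22, -94) = -30*(-1 + (-94)**2 - 98*22)/31 = -30*(-1 + 8836 - 2156)/31 = -30/31*6679 = -200370/31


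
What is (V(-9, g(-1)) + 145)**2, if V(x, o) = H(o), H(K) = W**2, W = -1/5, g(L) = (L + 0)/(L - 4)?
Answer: 13147876/625 ≈ 21037.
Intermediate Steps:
g(L) = L/(-4 + L)
W = -1/5 (W = -1*1/5 = -1/5 ≈ -0.20000)
H(K) = 1/25 (H(K) = (-1/5)**2 = 1/25)
V(x, o) = 1/25
(V(-9, g(-1)) + 145)**2 = (1/25 + 145)**2 = (3626/25)**2 = 13147876/625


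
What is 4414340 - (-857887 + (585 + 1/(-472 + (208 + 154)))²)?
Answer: 59653152899/12100 ≈ 4.9300e+6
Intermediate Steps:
4414340 - (-857887 + (585 + 1/(-472 + (208 + 154)))²) = 4414340 - (-857887 + (585 + 1/(-472 + 362))²) = 4414340 - (-857887 + (585 + 1/(-110))²) = 4414340 - (-857887 + (585 - 1/110)²) = 4414340 - (-857887 + (64349/110)²) = 4414340 - (-857887 + 4140793801/12100) = 4414340 - 1*(-6239638899/12100) = 4414340 + 6239638899/12100 = 59653152899/12100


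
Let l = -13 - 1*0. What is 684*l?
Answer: -8892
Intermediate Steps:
l = -13 (l = -13 + 0 = -13)
684*l = 684*(-13) = -8892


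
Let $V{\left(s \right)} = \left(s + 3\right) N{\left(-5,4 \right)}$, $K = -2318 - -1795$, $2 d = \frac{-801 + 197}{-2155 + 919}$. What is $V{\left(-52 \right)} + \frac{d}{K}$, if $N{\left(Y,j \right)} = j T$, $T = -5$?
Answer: $\frac{316749569}{323214} \approx 980.0$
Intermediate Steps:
$d = \frac{151}{618}$ ($d = \frac{\left(-801 + 197\right) \frac{1}{-2155 + 919}}{2} = \frac{\left(-604\right) \frac{1}{-1236}}{2} = \frac{\left(-604\right) \left(- \frac{1}{1236}\right)}{2} = \frac{1}{2} \cdot \frac{151}{309} = \frac{151}{618} \approx 0.24434$)
$K = -523$ ($K = -2318 + 1795 = -523$)
$N{\left(Y,j \right)} = - 5 j$ ($N{\left(Y,j \right)} = j \left(-5\right) = - 5 j$)
$V{\left(s \right)} = -60 - 20 s$ ($V{\left(s \right)} = \left(s + 3\right) \left(\left(-5\right) 4\right) = \left(3 + s\right) \left(-20\right) = -60 - 20 s$)
$V{\left(-52 \right)} + \frac{d}{K} = \left(-60 - -1040\right) + \frac{151}{618 \left(-523\right)} = \left(-60 + 1040\right) + \frac{151}{618} \left(- \frac{1}{523}\right) = 980 - \frac{151}{323214} = \frac{316749569}{323214}$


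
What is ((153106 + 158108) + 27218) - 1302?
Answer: 337130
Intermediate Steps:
((153106 + 158108) + 27218) - 1302 = (311214 + 27218) - 1302 = 338432 - 1302 = 337130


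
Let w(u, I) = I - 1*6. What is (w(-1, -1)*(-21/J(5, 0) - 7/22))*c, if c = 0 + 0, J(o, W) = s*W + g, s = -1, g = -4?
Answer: 0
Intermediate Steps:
w(u, I) = -6 + I (w(u, I) = I - 6 = -6 + I)
J(o, W) = -4 - W (J(o, W) = -W - 4 = -4 - W)
c = 0
(w(-1, -1)*(-21/J(5, 0) - 7/22))*c = ((-6 - 1)*(-21/(-4 - 1*0) - 7/22))*0 = -7*(-21/(-4 + 0) - 7*1/22)*0 = -7*(-21/(-4) - 7/22)*0 = -7*(-21*(-¼) - 7/22)*0 = -7*(21/4 - 7/22)*0 = -7*217/44*0 = -1519/44*0 = 0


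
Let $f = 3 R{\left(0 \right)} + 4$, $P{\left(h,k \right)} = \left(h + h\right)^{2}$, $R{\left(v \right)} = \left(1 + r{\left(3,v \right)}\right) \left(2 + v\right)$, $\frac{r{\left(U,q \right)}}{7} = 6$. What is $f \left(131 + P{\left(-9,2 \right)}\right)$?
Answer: $119210$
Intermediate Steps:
$r{\left(U,q \right)} = 42$ ($r{\left(U,q \right)} = 7 \cdot 6 = 42$)
$R{\left(v \right)} = 86 + 43 v$ ($R{\left(v \right)} = \left(1 + 42\right) \left(2 + v\right) = 43 \left(2 + v\right) = 86 + 43 v$)
$P{\left(h,k \right)} = 4 h^{2}$ ($P{\left(h,k \right)} = \left(2 h\right)^{2} = 4 h^{2}$)
$f = 262$ ($f = 3 \left(86 + 43 \cdot 0\right) + 4 = 3 \left(86 + 0\right) + 4 = 3 \cdot 86 + 4 = 258 + 4 = 262$)
$f \left(131 + P{\left(-9,2 \right)}\right) = 262 \left(131 + 4 \left(-9\right)^{2}\right) = 262 \left(131 + 4 \cdot 81\right) = 262 \left(131 + 324\right) = 262 \cdot 455 = 119210$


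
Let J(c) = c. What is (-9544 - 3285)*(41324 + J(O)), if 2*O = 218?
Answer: -531543957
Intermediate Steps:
O = 109 (O = (1/2)*218 = 109)
(-9544 - 3285)*(41324 + J(O)) = (-9544 - 3285)*(41324 + 109) = -12829*41433 = -531543957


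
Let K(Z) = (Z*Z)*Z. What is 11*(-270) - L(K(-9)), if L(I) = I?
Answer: -2241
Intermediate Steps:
K(Z) = Z³ (K(Z) = Z²*Z = Z³)
11*(-270) - L(K(-9)) = 11*(-270) - 1*(-9)³ = -2970 - 1*(-729) = -2970 + 729 = -2241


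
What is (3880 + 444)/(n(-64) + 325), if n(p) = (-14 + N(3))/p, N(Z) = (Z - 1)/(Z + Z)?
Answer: 830208/62441 ≈ 13.296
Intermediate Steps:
N(Z) = (-1 + Z)/(2*Z) (N(Z) = (-1 + Z)/((2*Z)) = (-1 + Z)*(1/(2*Z)) = (-1 + Z)/(2*Z))
n(p) = -41/(3*p) (n(p) = (-14 + (½)*(-1 + 3)/3)/p = (-14 + (½)*(⅓)*2)/p = (-14 + ⅓)/p = -41/(3*p))
(3880 + 444)/(n(-64) + 325) = (3880 + 444)/(-41/3/(-64) + 325) = 4324/(-41/3*(-1/64) + 325) = 4324/(41/192 + 325) = 4324/(62441/192) = 4324*(192/62441) = 830208/62441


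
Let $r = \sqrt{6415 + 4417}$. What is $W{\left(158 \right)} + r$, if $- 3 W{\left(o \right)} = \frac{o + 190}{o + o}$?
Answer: $- \frac{29}{79} + 4 \sqrt{677} \approx 103.71$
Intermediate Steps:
$r = 4 \sqrt{677}$ ($r = \sqrt{10832} = 4 \sqrt{677} \approx 104.08$)
$W{\left(o \right)} = - \frac{190 + o}{6 o}$ ($W{\left(o \right)} = - \frac{\left(o + 190\right) \frac{1}{o + o}}{3} = - \frac{\left(190 + o\right) \frac{1}{2 o}}{3} = - \frac{\frac{1}{2} \frac{1}{o} \left(190 + o\right)}{3} = - \frac{190 + o}{6 o}$)
$W{\left(158 \right)} + r = \frac{-190 - 158}{6 \cdot 158} + 4 \sqrt{677} = \frac{1}{6} \cdot \frac{1}{158} \left(-190 - 158\right) + 4 \sqrt{677} = \frac{1}{6} \cdot \frac{1}{158} \left(-348\right) + 4 \sqrt{677} = - \frac{29}{79} + 4 \sqrt{677}$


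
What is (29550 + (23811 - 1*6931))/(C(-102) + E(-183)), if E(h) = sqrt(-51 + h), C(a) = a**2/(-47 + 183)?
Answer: 315724/541 - 37144*I*sqrt(26)/1623 ≈ 583.59 - 116.7*I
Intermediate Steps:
C(a) = a**2/136
(29550 + (23811 - 1*6931))/(C(-102) + E(-183)) = (29550 + (23811 - 1*6931))/((1/136)*(-102)**2 + sqrt(-51 - 183)) = (29550 + (23811 - 6931))/((1/136)*10404 + sqrt(-234)) = (29550 + 16880)/(153/2 + 3*I*sqrt(26)) = 46430/(153/2 + 3*I*sqrt(26))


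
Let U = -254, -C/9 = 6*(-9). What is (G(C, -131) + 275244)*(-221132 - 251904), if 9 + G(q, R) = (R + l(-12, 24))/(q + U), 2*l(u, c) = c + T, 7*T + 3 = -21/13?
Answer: -687173538767399/5278 ≈ -1.3020e+11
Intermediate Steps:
C = 486 (C = -54*(-9) = -9*(-54) = 486)
T = -60/91 (T = -3/7 + (-21/13)/7 = -3/7 + (-21*1/13)/7 = -3/7 + (⅐)*(-21/13) = -3/7 - 3/13 = -60/91 ≈ -0.65934)
l(u, c) = -30/91 + c/2 (l(u, c) = (c - 60/91)/2 = (-60/91 + c)/2 = -30/91 + c/2)
G(q, R) = -9 + (1062/91 + R)/(-254 + q) (G(q, R) = -9 + (R + (-30/91 + (½)*24))/(q - 254) = -9 + (R + (-30/91 + 12))/(-254 + q) = -9 + (R + 1062/91)/(-254 + q) = -9 + (1062/91 + R)/(-254 + q))
(G(C, -131) + 275244)*(-221132 - 251904) = ((209088/91 - 131 - 9*486)/(-254 + 486) + 275244)*(-221132 - 251904) = ((209088/91 - 131 - 4374)/232 + 275244)*(-473036) = ((1/232)*(-200867/91) + 275244)*(-473036) = (-200867/21112 + 275244)*(-473036) = (5810750461/21112)*(-473036) = -687173538767399/5278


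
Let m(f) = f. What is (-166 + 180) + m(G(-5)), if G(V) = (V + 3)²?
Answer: 18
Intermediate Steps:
G(V) = (3 + V)²
(-166 + 180) + m(G(-5)) = (-166 + 180) + (3 - 5)² = 14 + (-2)² = 14 + 4 = 18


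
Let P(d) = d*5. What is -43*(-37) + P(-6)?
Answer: 1561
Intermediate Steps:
P(d) = 5*d
-43*(-37) + P(-6) = -43*(-37) + 5*(-6) = 1591 - 30 = 1561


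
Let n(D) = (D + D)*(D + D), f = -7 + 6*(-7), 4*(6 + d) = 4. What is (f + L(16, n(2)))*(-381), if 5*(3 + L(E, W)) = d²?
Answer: 17907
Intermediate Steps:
d = -5 (d = -6 + (¼)*4 = -6 + 1 = -5)
f = -49 (f = -7 - 42 = -49)
n(D) = 4*D² (n(D) = (2*D)*(2*D) = 4*D²)
L(E, W) = 2 (L(E, W) = -3 + (⅕)*(-5)² = -3 + (⅕)*25 = -3 + 5 = 2)
(f + L(16, n(2)))*(-381) = (-49 + 2)*(-381) = -47*(-381) = 17907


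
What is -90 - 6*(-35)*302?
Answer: 63330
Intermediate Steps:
-90 - 6*(-35)*302 = -90 + 210*302 = -90 + 63420 = 63330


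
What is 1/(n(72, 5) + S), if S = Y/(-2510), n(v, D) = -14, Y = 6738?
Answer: -1255/20939 ≈ -0.059936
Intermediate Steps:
S = -3369/1255 (S = 6738/(-2510) = 6738*(-1/2510) = -3369/1255 ≈ -2.6845)
1/(n(72, 5) + S) = 1/(-14 - 3369/1255) = 1/(-20939/1255) = -1255/20939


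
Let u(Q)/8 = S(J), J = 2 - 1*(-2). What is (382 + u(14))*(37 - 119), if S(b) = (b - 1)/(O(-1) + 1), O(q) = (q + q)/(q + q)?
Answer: -32308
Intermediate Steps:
O(q) = 1 (O(q) = (2*q)/((2*q)) = (2*q)*(1/(2*q)) = 1)
J = 4 (J = 2 + 2 = 4)
S(b) = -½ + b/2 (S(b) = (b - 1)/(1 + 1) = (-1 + b)/2 = (-1 + b)*(½) = -½ + b/2)
u(Q) = 12 (u(Q) = 8*(-½ + (½)*4) = 8*(-½ + 2) = 8*(3/2) = 12)
(382 + u(14))*(37 - 119) = (382 + 12)*(37 - 119) = 394*(-82) = -32308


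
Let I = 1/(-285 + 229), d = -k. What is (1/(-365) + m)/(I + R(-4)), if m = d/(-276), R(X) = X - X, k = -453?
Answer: 772898/8395 ≈ 92.066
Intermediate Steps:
d = 453 (d = -1*(-453) = 453)
I = -1/56 (I = 1/(-56) = -1/56 ≈ -0.017857)
R(X) = 0
m = -151/92 (m = 453/(-276) = 453*(-1/276) = -151/92 ≈ -1.6413)
(1/(-365) + m)/(I + R(-4)) = (1/(-365) - 151/92)/(-1/56 + 0) = (-1/365 - 151/92)/(-1/56) = -55207/33580*(-56) = 772898/8395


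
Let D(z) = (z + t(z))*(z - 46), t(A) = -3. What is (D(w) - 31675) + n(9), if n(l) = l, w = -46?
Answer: -27158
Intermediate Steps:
D(z) = (-46 + z)*(-3 + z) (D(z) = (z - 3)*(z - 46) = (-3 + z)*(-46 + z) = (-46 + z)*(-3 + z))
(D(w) - 31675) + n(9) = ((138 + (-46)**2 - 49*(-46)) - 31675) + 9 = ((138 + 2116 + 2254) - 31675) + 9 = (4508 - 31675) + 9 = -27167 + 9 = -27158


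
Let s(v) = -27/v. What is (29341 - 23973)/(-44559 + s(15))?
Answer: -6710/55701 ≈ -0.12046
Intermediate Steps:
(29341 - 23973)/(-44559 + s(15)) = (29341 - 23973)/(-44559 - 27/15) = 5368/(-44559 - 27*1/15) = 5368/(-44559 - 9/5) = 5368/(-222804/5) = 5368*(-5/222804) = -6710/55701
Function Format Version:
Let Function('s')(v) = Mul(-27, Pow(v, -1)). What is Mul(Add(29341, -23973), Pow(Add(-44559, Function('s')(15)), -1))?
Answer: Rational(-6710, 55701) ≈ -0.12046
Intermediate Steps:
Mul(Add(29341, -23973), Pow(Add(-44559, Function('s')(15)), -1)) = Mul(Add(29341, -23973), Pow(Add(-44559, Mul(-27, Pow(15, -1))), -1)) = Mul(5368, Pow(Add(-44559, Mul(-27, Rational(1, 15))), -1)) = Mul(5368, Pow(Add(-44559, Rational(-9, 5)), -1)) = Mul(5368, Pow(Rational(-222804, 5), -1)) = Mul(5368, Rational(-5, 222804)) = Rational(-6710, 55701)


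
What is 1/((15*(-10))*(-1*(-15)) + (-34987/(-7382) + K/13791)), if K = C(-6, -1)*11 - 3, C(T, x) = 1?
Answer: -101805162/228579049727 ≈ -0.00044538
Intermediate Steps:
K = 8 (K = 1*11 - 3 = 11 - 3 = 8)
1/((15*(-10))*(-1*(-15)) + (-34987/(-7382) + K/13791)) = 1/((15*(-10))*(-1*(-15)) + (-34987/(-7382) + 8/13791)) = 1/(-150*15 + (-34987*(-1/7382) + 8*(1/13791))) = 1/(-2250 + (34987/7382 + 8/13791)) = 1/(-2250 + 482564773/101805162) = 1/(-228579049727/101805162) = -101805162/228579049727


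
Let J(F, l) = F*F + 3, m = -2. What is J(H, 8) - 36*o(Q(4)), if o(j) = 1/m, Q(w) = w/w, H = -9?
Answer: 102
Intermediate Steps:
J(F, l) = 3 + F² (J(F, l) = F² + 3 = 3 + F²)
Q(w) = 1
o(j) = -½ (o(j) = 1/(-2) = -½)
J(H, 8) - 36*o(Q(4)) = (3 + (-9)²) - 36*(-½) = (3 + 81) + 18 = 84 + 18 = 102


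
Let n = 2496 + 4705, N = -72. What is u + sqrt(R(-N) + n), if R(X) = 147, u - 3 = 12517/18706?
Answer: 68635/18706 + 2*sqrt(1837) ≈ 89.390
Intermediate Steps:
n = 7201
u = 68635/18706 (u = 3 + 12517/18706 = 68635/18706 ≈ 3.6691)
u + sqrt(R(-N) + n) = 68635/18706 + sqrt(147 + 7201) = 68635/18706 + sqrt(7348) = 68635/18706 + 2*sqrt(1837)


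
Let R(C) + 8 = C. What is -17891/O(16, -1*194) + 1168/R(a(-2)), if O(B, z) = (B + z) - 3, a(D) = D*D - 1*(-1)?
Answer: -157735/543 ≈ -290.49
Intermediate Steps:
a(D) = 1 + D**2 (a(D) = D**2 + 1 = 1 + D**2)
R(C) = -8 + C
O(B, z) = -3 + B + z
-17891/O(16, -1*194) + 1168/R(a(-2)) = -17891/(-3 + 16 - 1*194) + 1168/(-8 + (1 + (-2)**2)) = -17891/(-3 + 16 - 194) + 1168/(-8 + (1 + 4)) = -17891/(-181) + 1168/(-8 + 5) = -17891*(-1/181) + 1168/(-3) = 17891/181 + 1168*(-1/3) = 17891/181 - 1168/3 = -157735/543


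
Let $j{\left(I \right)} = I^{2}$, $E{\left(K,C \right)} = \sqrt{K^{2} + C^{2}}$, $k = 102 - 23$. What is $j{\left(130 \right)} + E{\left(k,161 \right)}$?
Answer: $16900 + \sqrt{32162} \approx 17079.0$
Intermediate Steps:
$k = 79$
$E{\left(K,C \right)} = \sqrt{C^{2} + K^{2}}$
$j{\left(130 \right)} + E{\left(k,161 \right)} = 130^{2} + \sqrt{161^{2} + 79^{2}} = 16900 + \sqrt{25921 + 6241} = 16900 + \sqrt{32162}$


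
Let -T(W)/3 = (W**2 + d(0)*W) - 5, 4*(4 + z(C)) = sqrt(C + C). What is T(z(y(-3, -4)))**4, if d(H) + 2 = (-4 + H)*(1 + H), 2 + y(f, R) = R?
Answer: 7528070097/256 - 1275256143*I*sqrt(3)/16 ≈ 2.9407e+7 - 1.3805e+8*I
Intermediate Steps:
y(f, R) = -2 + R
d(H) = -2 + (1 + H)*(-4 + H) (d(H) = -2 + (-4 + H)*(1 + H) = -2 + (1 + H)*(-4 + H))
z(C) = -4 + sqrt(2)*sqrt(C)/4 (z(C) = -4 + sqrt(C + C)/4 = -4 + sqrt(2*C)/4 = -4 + (sqrt(2)*sqrt(C))/4 = -4 + sqrt(2)*sqrt(C)/4)
T(W) = 15 - 3*W**2 + 18*W (T(W) = -3*((W**2 + (-6 + 0**2 - 3*0)*W) - 5) = -3*((W**2 + (-6 + 0 + 0)*W) - 5) = -3*((W**2 - 6*W) - 5) = -3*(-5 + W**2 - 6*W) = 15 - 3*W**2 + 18*W)
T(z(y(-3, -4)))**4 = (15 - 3*(-4 + sqrt(2)*sqrt(-2 - 4)/4)**2 + 18*(-4 + sqrt(2)*sqrt(-2 - 4)/4))**4 = (15 - 3*(-4 + sqrt(2)*sqrt(-6)/4)**2 + 18*(-4 + sqrt(2)*sqrt(-6)/4))**4 = (15 - 3*(-4 + sqrt(2)*(I*sqrt(6))/4)**2 + 18*(-4 + sqrt(2)*(I*sqrt(6))/4))**4 = (15 - 3*(-4 + I*sqrt(3)/2)**2 + 18*(-4 + I*sqrt(3)/2))**4 = (15 - 3*(-4 + I*sqrt(3)/2)**2 + (-72 + 9*I*sqrt(3)))**4 = (-57 - 3*(-4 + I*sqrt(3)/2)**2 + 9*I*sqrt(3))**4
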